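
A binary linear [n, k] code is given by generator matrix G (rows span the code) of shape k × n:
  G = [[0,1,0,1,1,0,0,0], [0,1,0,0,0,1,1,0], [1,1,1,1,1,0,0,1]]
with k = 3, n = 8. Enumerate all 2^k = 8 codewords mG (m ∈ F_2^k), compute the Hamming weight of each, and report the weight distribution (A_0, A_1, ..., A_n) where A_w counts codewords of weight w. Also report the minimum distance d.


Weight distribution: A_0 = 1, A_3 = 3, A_4 = 1, A_6 = 2, A_7 = 1. Minimum distance d = 3.

Enumerate all 2^3 = 8 messages m ∈ F_2^3.
For each, compute codeword c = mG in F_2^8, then tally its weight.
  m = 000 → c = 00000000, weight = 0.
  m = 100 → c = 01011000, weight = 3.
  m = 010 → c = 01000110, weight = 3.
  m = 110 → c = 00011110, weight = 4.
  m = 001 → c = 11111001, weight = 6.
  m = 101 → c = 10100001, weight = 3.
  m = 011 → c = 10111111, weight = 7.
  m = 111 → c = 11100111, weight = 6.
Tally weights:
  weight 0: 1 codewords.
  weight 3: 3 codewords.
  weight 4: 1 codewords.
  weight 6: 2 codewords.
  weight 7: 1 codewords.
Minimum distance d = smallest w > 0 with A_w > 0 = 3.
Sanity: Σ A_w = 8 = 2^3 = 8 ✓.


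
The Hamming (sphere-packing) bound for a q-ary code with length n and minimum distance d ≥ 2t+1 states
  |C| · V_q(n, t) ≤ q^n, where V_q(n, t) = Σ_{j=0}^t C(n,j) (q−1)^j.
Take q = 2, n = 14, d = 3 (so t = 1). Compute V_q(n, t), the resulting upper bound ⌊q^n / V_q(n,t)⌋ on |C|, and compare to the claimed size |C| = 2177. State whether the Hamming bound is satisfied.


V_q(n, t) = 15, q^n = 16384, Hamming bound = 1092, |C| = 2177 > bound (violated).

Step 1: Compute V_q(n, t) = Σ_{j=0}^1 C(n, j) (q−1)^j.
  j = 0: C(14,0)·(1)^0 = 1·1 = 1.
  j = 1: C(14,1)·(1)^1 = 14·1 = 14.
  V_q(n, t) = 1 + 14 = 15.
Step 2: q^n = 2^14 = 16384.
Step 3: Hamming bound ⌊q^n / V_q(n,t)⌋ = ⌊16384/15⌋ = 1092.
Step 4: Compare |C| = 2177 to 1092: violated.
The claimed |C| lies above the Hamming bound, so no 2-ary code of length 14 with d ≥ 3 can have 2177 codewords.


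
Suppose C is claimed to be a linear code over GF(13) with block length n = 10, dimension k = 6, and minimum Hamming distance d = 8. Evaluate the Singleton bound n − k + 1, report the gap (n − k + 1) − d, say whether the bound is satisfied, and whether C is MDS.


Singleton RHS = n − k + 1 = 5, slack = -3, bound violated (no such code; not MDS).

Singleton bound: d ≤ n − k + 1.
Here n = 10, k = 6, so n − k + 1 = 5.
Given d = 8, check d ≤ 5: NO.
Slack = (n − k + 1) − d = -3.
The slack is negative: d = 8 exceeds n − k + 1 = 5 by 3, so the Singleton bound is violated and no linear [10, 6, 8]_13 code can exist. In particular it is not MDS (MDS requires d = n − k + 1 exactly).
Description: the claimed parameters are [10, 6, 8]_13; such a code would be impossible (violates the Singleton bound).


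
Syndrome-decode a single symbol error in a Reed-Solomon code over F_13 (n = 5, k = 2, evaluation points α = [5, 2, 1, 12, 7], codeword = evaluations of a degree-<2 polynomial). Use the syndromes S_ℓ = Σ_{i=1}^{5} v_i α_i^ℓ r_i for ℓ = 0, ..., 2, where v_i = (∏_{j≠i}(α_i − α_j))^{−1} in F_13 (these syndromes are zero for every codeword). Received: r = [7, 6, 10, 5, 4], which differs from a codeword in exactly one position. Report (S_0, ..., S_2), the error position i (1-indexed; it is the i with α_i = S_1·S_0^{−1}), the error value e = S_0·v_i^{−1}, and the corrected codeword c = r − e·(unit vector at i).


S = (8, 4, 2), error at position 5, error magnitude e = 5, c = [7, 6, 10, 5, 12].

Step 1: column multipliers v_i = (∏_{j≠i}(α_i − α_j))^{−1} mod 13.
  i = 1 (α = 5): (5−2)(5−1)(5−12)(5−7) = 3·4·(−7)·(−2) = 168 ≡ 12, so v_1 = 12^{−1} = 12 (mod 13).
  i = 2 (α = 2): (2−5)(2−1)(2−12)(2−7) = (−3)·1·(−10)·(−5) = −150 ≡ 6, so v_2 = 6^{−1} = 11 (mod 13).
  i = 3 (α = 1): (1−5)(1−2)(1−12)(1−7) = (−4)·(−1)·(−11)·(−6) = 264 ≡ 4, so v_3 = 4^{−1} = 10 (mod 13).
  i = 4 (α = 12): (12−5)(12−2)(12−1)(12−7) = 7·10·11·5 = 3850 ≡ 2, so v_4 = 2^{−1} = 7 (mod 13).
  i = 5 (α = 7): (7−5)(7−2)(7−1)(7−12) = 2·5·6·(−5) = −300 ≡ 12, so v_5 = 12^{−1} = 12 (mod 13).
  v = [12, 11, 10, 7, 12].
Step 2: syndromes of r = [7, 6, 10, 5, 4] (all sums mod 13).
  S_0 = Σ v_i r_i = 12·7 + 11·6 + 10·10 + 7·5 + 12·4 = 333 ≡ 8.
  S_1 = Σ v_i α_i r_i = 12·5·7 + 11·2·6 + 10·1·10 + 7·12·5 + 12·7·4 = 1408 ≡ 4.
  α_i^2 mod 13 = [12, 4, 1, 1, 10].
  S_2 = Σ v_i α_i^2 r_i = 12·12·7 + 11·4·6 + 10·1·10 + 7·1·5 + 12·10·4 = 1887 ≡ 2.
  S = (8, 4, 2) ≠ 0, so r is not a codeword (an error is present).
Step 3: locate the error. For a single error e at position i, S_ℓ = v_i·e·α_i^ℓ, so α_err = S_1/S_0.
  S_0^{−1} = 8^{−1} = 5 (mod 13), so α_err = 4·5 = 20 ≡ 7 = α_5. Error position i = 5.
  Consistency check: S_2/S_1 = 2·10 = 20 ≡ 7 = α_err ✓ (single-error assumption holds).
Step 4: error magnitude e = S_0/v_5 = S_0·∏_{j≠5}(α_5 − α_j) = 8·12 = 96 ≡ 5 (mod 13).
Step 5: correct position 5: c_5 = r_5 − e = 4 − 5 ≡ 12 (mod 13). Hence c = [7, 6, 10, 5, 12].
  Check: interpolating c through the α_i gives m(x) = 1 + 9·x (degree < 2) with m(α_i) = c_i for every i, so c is indeed a codeword.


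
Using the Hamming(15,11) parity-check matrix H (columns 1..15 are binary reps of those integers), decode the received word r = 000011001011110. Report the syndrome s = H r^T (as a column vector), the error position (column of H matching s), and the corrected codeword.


s = (1, 1, 1, 0)^T, error position = 14, corrected codeword c = 000011001011100

Compute s = H r^T mod 2 one row at a time:
  s_1 = 0 + 1 + 0 + 1 + 1 + 1 + 1 + 0 = 5 ≡ 1 (mod 2).
  s_2 = 0 + 1 + 1 + 0 + 1 + 1 + 1 + 0 = 5 ≡ 1 (mod 2).
  s_3 = 0 + 0 + 1 + 0 + 0 + 1 + 1 + 0 = 3 ≡ 1 (mod 2).
  s_4 = 0 + 0 + 1 + 0 + 1 + 1 + 1 + 0 = 4 ≡ 0 (mod 2).
s = (1, 1, 1, 0)^T — this equals column 14 of H (binary 1110), so error is at position 14.
Correct: flip bit 14 of r = 000011001011110 to get c = 000011001011100.


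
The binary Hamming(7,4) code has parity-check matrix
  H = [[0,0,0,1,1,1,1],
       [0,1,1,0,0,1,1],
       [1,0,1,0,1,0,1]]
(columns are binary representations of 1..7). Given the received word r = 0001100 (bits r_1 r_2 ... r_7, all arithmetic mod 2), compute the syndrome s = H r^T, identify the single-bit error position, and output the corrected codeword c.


s = (0, 0, 1)^T, error position = 1, corrected codeword c = 1001100

Compute s = H r^T mod 2 one row at a time:
  s_1 = 1 + 1 + 0 + 0 = 2 ≡ 0 (mod 2).
  s_2 = 0 + 0 + 0 + 0 = 0 ≡ 0 (mod 2).
  s_3 = 0 + 0 + 1 + 0 = 1 ≡ 1 (mod 2).
s = (0, 0, 1)^T — this equals column 1 of H (binary 001), so error is at position 1.
Correct: flip bit 1 of r = 0001100 to get c = 1001100.


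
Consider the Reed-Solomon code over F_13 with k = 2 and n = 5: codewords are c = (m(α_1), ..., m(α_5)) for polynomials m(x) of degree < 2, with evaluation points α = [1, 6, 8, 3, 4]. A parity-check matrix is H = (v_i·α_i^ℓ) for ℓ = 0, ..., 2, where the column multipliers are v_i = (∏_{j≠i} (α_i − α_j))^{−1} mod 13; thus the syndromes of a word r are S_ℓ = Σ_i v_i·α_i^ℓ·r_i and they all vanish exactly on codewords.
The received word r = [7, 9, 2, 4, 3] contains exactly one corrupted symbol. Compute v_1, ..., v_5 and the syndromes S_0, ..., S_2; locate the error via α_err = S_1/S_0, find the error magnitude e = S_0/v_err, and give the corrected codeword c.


S = (12, 10, 4), error at position 4, error magnitude e = 4, c = [7, 9, 2, 0, 3].

Step 1: column multipliers v_i = (∏_{j≠i}(α_i − α_j))^{−1} mod 13.
  i = 1 (α = 1): (1−6)(1−8)(1−3)(1−4) = (−5)·(−7)·(−2)·(−3) = 210 ≡ 2, so v_1 = 2^{−1} = 7 (mod 13).
  i = 2 (α = 6): (6−1)(6−8)(6−3)(6−4) = 5·(−2)·3·2 = −60 ≡ 5, so v_2 = 5^{−1} = 8 (mod 13).
  i = 3 (α = 8): (8−1)(8−6)(8−3)(8−4) = 7·2·5·4 = 280 ≡ 7, so v_3 = 7^{−1} = 2 (mod 13).
  i = 4 (α = 3): (3−1)(3−6)(3−8)(3−4) = 2·(−3)·(−5)·(−1) = −30 ≡ 9, so v_4 = 9^{−1} = 3 (mod 13).
  i = 5 (α = 4): (4−1)(4−6)(4−8)(4−3) = 3·(−2)·(−4)·1 = 24 ≡ 11, so v_5 = 11^{−1} = 6 (mod 13).
  v = [7, 8, 2, 3, 6].
Step 2: syndromes of r = [7, 9, 2, 4, 3] (all sums mod 13).
  S_0 = Σ v_i r_i = 7·7 + 8·9 + 2·2 + 3·4 + 6·3 = 155 ≡ 12.
  S_1 = Σ v_i α_i r_i = 7·1·7 + 8·6·9 + 2·8·2 + 3·3·4 + 6·4·3 = 621 ≡ 10.
  α_i^2 mod 13 = [1, 10, 12, 9, 3].
  S_2 = Σ v_i α_i^2 r_i = 7·1·7 + 8·10·9 + 2·12·2 + 3·9·4 + 6·3·3 = 979 ≡ 4.
  S = (12, 10, 4) ≠ 0, so r is not a codeword (an error is present).
Step 3: locate the error. For a single error e at position i, S_ℓ = v_i·e·α_i^ℓ, so α_err = S_1/S_0.
  S_0^{−1} = 12^{−1} = 12 (mod 13), so α_err = 10·12 = 120 ≡ 3 = α_4. Error position i = 4.
  Consistency check: S_2/S_1 = 4·4 = 16 ≡ 3 = α_err ✓ (single-error assumption holds).
Step 4: error magnitude e = S_0/v_4 = S_0·∏_{j≠4}(α_4 − α_j) = 12·9 = 108 ≡ 4 (mod 13).
Step 5: correct position 4: c_4 = r_4 − e = 4 − 4 ≡ 0 (mod 13). Hence c = [7, 9, 2, 0, 3].
  Check: interpolating c through the α_i gives m(x) = 4 + 3·x (degree < 2) with m(α_i) = c_i for every i, so c is indeed a codeword.


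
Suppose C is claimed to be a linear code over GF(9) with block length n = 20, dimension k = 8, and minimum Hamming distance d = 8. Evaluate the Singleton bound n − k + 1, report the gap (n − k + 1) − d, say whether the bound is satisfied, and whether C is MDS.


Singleton RHS = n − k + 1 = 13, slack = 5, bound satisfied, not MDS.

Singleton bound: d ≤ n − k + 1.
Here n = 20, k = 8, so n − k + 1 = 13.
Given d = 8, check d ≤ 13: YES.
Slack = (n − k + 1) − d = 5.
The code is NOT MDS (slack = 5 > 0).
Description: the claimed parameters are [20, 8, 8]_9; such a code would be non-MDS.


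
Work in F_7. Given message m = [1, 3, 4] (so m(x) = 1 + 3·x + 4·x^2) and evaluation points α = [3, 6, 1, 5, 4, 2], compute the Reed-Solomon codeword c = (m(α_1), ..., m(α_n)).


c = [4, 2, 1, 4, 0, 2]

Message polynomial: m(x) = 1 + 3·x + 4·x^2 (mod 7).
For each evaluation point α_i, compute m(α_i) mod 7:
  α_1 = 3: Horner steps 4 → 1 → 4, so m(3) = 4.
  α_2 = 6: Horner steps 4 → 6 → 2, so m(6) = 2.
  α_3 = 1: Horner steps 4 → 0 → 1, so m(1) = 1.
  α_4 = 5: Horner steps 4 → 2 → 4, so m(5) = 4.
  α_5 = 4: Horner steps 4 → 5 → 0, so m(4) = 0.
  α_6 = 2: Horner steps 4 → 4 → 2, so m(2) = 2.
Codeword c = [4, 2, 1, 4, 0, 2] ∈ F_7^6.


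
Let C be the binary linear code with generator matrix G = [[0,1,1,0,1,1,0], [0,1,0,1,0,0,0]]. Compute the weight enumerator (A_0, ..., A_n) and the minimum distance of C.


Weight distribution: A_0 = 1, A_2 = 1, A_4 = 2. Minimum distance d = 2.

Enumerate all 2^2 = 4 messages m ∈ F_2^2.
For each, compute codeword c = mG in F_2^7, then tally its weight.
  m = 00 → c = 0000000, weight = 0.
  m = 10 → c = 0110110, weight = 4.
  m = 01 → c = 0101000, weight = 2.
  m = 11 → c = 0011110, weight = 4.
Tally weights:
  weight 0: 1 codewords.
  weight 2: 1 codewords.
  weight 4: 2 codewords.
Minimum distance d = smallest w > 0 with A_w > 0 = 2.
Sanity: Σ A_w = 4 = 2^2 = 4 ✓.


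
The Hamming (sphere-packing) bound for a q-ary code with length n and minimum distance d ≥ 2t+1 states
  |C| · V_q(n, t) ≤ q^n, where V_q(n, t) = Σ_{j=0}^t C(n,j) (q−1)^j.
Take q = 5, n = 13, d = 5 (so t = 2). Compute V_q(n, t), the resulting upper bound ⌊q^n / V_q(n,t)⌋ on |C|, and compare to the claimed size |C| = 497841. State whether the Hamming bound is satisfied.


V_q(n, t) = 1301, q^n = 1220703125, Hamming bound = 938280, |C| = 497841 ≤ bound (satisfied).

Step 1: Compute V_q(n, t) = Σ_{j=0}^2 C(n, j) (q−1)^j.
  j = 0: C(13,0)·(4)^0 = 1·1 = 1.
  j = 1: C(13,1)·(4)^1 = 13·4 = 52.
  j = 2: C(13,2)·(4)^2 = 78·16 = 1248.
  V_q(n, t) = 1 + 52 + 1248 = 1301.
Step 2: q^n = 5^13 = 1220703125.
Step 3: Hamming bound ⌊q^n / V_q(n,t)⌋ = ⌊1220703125/1301⌋ = 938280.
Step 4: Compare |C| = 497841 to 938280: satisfied.
The claimed |C| lies below the Hamming bound.


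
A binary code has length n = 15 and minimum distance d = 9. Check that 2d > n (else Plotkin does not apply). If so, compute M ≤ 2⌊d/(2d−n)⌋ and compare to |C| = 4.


Plotkin bound M ≤ 6; given |C| = 4 ≤ bound (satisfied).

Check applicability: 2d = 18, n = 15.
2d − n = 3 > 0, so Plotkin applies.
Compute d/(2d−n) = 9/3 ≈ 3.0000.
⌊d/(2d−n)⌋ = 3.
Plotkin bound: M ≤ 2·3 = 6.
Given |C| = 4, check: satisfied.
This |C| is below the Plotkin bound.


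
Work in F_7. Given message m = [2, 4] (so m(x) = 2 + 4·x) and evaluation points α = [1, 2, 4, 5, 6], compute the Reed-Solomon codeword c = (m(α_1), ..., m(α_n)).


c = [6, 3, 4, 1, 5]

Message polynomial: m(x) = 2 + 4·x (mod 7).
For each evaluation point α_i, compute m(α_i) mod 7:
  α_1 = 1: Horner steps 4 → 6, so m(1) = 6.
  α_2 = 2: Horner steps 4 → 3, so m(2) = 3.
  α_3 = 4: Horner steps 4 → 4, so m(4) = 4.
  α_4 = 5: Horner steps 4 → 1, so m(5) = 1.
  α_5 = 6: Horner steps 4 → 5, so m(6) = 5.
Codeword c = [6, 3, 4, 1, 5] ∈ F_7^5.


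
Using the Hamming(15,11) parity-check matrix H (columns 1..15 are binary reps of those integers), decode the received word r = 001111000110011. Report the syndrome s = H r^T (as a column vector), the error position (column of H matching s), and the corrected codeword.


s = (0, 1, 0, 0)^T, error position = 4, corrected codeword c = 001011000110011

Compute s = H r^T mod 2 one row at a time:
  s_1 = 0 + 0 + 1 + 1 + 0 + 0 + 1 + 1 = 4 ≡ 0 (mod 2).
  s_2 = 1 + 1 + 1 + 0 + 0 + 0 + 1 + 1 = 5 ≡ 1 (mod 2).
  s_3 = 0 + 1 + 1 + 0 + 1 + 1 + 1 + 1 = 6 ≡ 0 (mod 2).
  s_4 = 0 + 1 + 1 + 0 + 0 + 1 + 0 + 1 = 4 ≡ 0 (mod 2).
s = (0, 1, 0, 0)^T — this equals column 4 of H (binary 0100), so error is at position 4.
Correct: flip bit 4 of r = 001111000110011 to get c = 001011000110011.


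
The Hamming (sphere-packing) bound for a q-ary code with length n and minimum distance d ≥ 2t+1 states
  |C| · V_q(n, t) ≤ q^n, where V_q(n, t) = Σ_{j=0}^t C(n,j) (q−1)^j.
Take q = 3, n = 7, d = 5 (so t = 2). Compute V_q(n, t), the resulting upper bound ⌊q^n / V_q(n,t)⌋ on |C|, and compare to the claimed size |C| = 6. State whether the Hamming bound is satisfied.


V_q(n, t) = 99, q^n = 2187, Hamming bound = 22, |C| = 6 ≤ bound (satisfied).

Step 1: Compute V_q(n, t) = Σ_{j=0}^2 C(n, j) (q−1)^j.
  j = 0: C(7,0)·(2)^0 = 1·1 = 1.
  j = 1: C(7,1)·(2)^1 = 7·2 = 14.
  j = 2: C(7,2)·(2)^2 = 21·4 = 84.
  V_q(n, t) = 1 + 14 + 84 = 99.
Step 2: q^n = 3^7 = 2187.
Step 3: Hamming bound ⌊q^n / V_q(n,t)⌋ = ⌊2187/99⌋ = 22.
Step 4: Compare |C| = 6 to 22: satisfied.
The claimed |C| lies below the Hamming bound.


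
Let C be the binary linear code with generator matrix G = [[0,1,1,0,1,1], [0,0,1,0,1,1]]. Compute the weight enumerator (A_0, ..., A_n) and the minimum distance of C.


Weight distribution: A_0 = 1, A_1 = 1, A_3 = 1, A_4 = 1. Minimum distance d = 1.

Enumerate all 2^2 = 4 messages m ∈ F_2^2.
For each, compute codeword c = mG in F_2^6, then tally its weight.
  m = 00 → c = 000000, weight = 0.
  m = 10 → c = 011011, weight = 4.
  m = 01 → c = 001011, weight = 3.
  m = 11 → c = 010000, weight = 1.
Tally weights:
  weight 0: 1 codewords.
  weight 1: 1 codewords.
  weight 3: 1 codewords.
  weight 4: 1 codewords.
Minimum distance d = smallest w > 0 with A_w > 0 = 1.
Sanity: Σ A_w = 4 = 2^2 = 4 ✓.


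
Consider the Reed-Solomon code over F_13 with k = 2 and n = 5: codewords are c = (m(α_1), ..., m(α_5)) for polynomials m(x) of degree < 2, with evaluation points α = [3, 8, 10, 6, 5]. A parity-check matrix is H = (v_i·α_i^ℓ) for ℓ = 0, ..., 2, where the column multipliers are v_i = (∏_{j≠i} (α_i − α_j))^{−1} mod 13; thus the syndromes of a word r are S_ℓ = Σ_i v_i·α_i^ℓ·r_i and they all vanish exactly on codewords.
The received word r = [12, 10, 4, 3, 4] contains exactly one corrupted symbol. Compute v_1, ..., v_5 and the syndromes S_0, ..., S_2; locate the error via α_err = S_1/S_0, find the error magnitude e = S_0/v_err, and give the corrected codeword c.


S = (7, 9, 6), error at position 5, error magnitude e = 11, c = [12, 10, 4, 3, 6].

Step 1: column multipliers v_i = (∏_{j≠i}(α_i − α_j))^{−1} mod 13.
  i = 1 (α = 3): (3−8)(3−10)(3−6)(3−5) = (−5)·(−7)·(−3)·(−2) = 210 ≡ 2, so v_1 = 2^{−1} = 7 (mod 13).
  i = 2 (α = 8): (8−3)(8−10)(8−6)(8−5) = 5·(−2)·2·3 = −60 ≡ 5, so v_2 = 5^{−1} = 8 (mod 13).
  i = 3 (α = 10): (10−3)(10−8)(10−6)(10−5) = 7·2·4·5 = 280 ≡ 7, so v_3 = 7^{−1} = 2 (mod 13).
  i = 4 (α = 6): (6−3)(6−8)(6−10)(6−5) = 3·(−2)·(−4)·1 = 24 ≡ 11, so v_4 = 11^{−1} = 6 (mod 13).
  i = 5 (α = 5): (5−3)(5−8)(5−10)(5−6) = 2·(−3)·(−5)·(−1) = −30 ≡ 9, so v_5 = 9^{−1} = 3 (mod 13).
  v = [7, 8, 2, 6, 3].
Step 2: syndromes of r = [12, 10, 4, 3, 4] (all sums mod 13).
  S_0 = Σ v_i r_i = 7·12 + 8·10 + 2·4 + 6·3 + 3·4 = 202 ≡ 7.
  S_1 = Σ v_i α_i r_i = 7·3·12 + 8·8·10 + 2·10·4 + 6·6·3 + 3·5·4 = 1140 ≡ 9.
  α_i^2 mod 13 = [9, 12, 9, 10, 12].
  S_2 = Σ v_i α_i^2 r_i = 7·9·12 + 8·12·10 + 2·9·4 + 6·10·3 + 3·12·4 = 2112 ≡ 6.
  S = (7, 9, 6) ≠ 0, so r is not a codeword (an error is present).
Step 3: locate the error. For a single error e at position i, S_ℓ = v_i·e·α_i^ℓ, so α_err = S_1/S_0.
  S_0^{−1} = 7^{−1} = 2 (mod 13), so α_err = 9·2 = 18 ≡ 5 = α_5. Error position i = 5.
  Consistency check: S_2/S_1 = 6·3 = 18 ≡ 5 = α_err ✓ (single-error assumption holds).
Step 4: error magnitude e = S_0/v_5 = S_0·∏_{j≠5}(α_5 − α_j) = 7·9 = 63 ≡ 11 (mod 13).
Step 5: correct position 5: c_5 = r_5 − e = 4 − 11 ≡ 6 (mod 13). Hence c = [12, 10, 4, 3, 6].
  Check: interpolating c through the α_i gives m(x) = 8 + 10·x (degree < 2) with m(α_i) = c_i for every i, so c is indeed a codeword.


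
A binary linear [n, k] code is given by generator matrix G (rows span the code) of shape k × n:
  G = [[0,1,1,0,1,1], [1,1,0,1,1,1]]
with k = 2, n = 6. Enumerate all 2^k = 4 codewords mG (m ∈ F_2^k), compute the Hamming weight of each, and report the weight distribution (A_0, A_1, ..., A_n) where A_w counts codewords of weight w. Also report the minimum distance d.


Weight distribution: A_0 = 1, A_3 = 1, A_4 = 1, A_5 = 1. Minimum distance d = 3.

Enumerate all 2^2 = 4 messages m ∈ F_2^2.
For each, compute codeword c = mG in F_2^6, then tally its weight.
  m = 00 → c = 000000, weight = 0.
  m = 10 → c = 011011, weight = 4.
  m = 01 → c = 110111, weight = 5.
  m = 11 → c = 101100, weight = 3.
Tally weights:
  weight 0: 1 codewords.
  weight 3: 1 codewords.
  weight 4: 1 codewords.
  weight 5: 1 codewords.
Minimum distance d = smallest w > 0 with A_w > 0 = 3.
Sanity: Σ A_w = 4 = 2^2 = 4 ✓.


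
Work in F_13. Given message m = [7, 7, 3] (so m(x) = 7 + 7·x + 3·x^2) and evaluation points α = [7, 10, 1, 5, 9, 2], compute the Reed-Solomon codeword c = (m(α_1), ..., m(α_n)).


c = [8, 0, 4, 0, 1, 7]

Message polynomial: m(x) = 7 + 7·x + 3·x^2 (mod 13).
For each evaluation point α_i, compute m(α_i) mod 13:
  α_1 = 7: Horner steps 3 → 2 → 8, so m(7) = 8.
  α_2 = 10: Horner steps 3 → 11 → 0, so m(10) = 0.
  α_3 = 1: Horner steps 3 → 10 → 4, so m(1) = 4.
  α_4 = 5: Horner steps 3 → 9 → 0, so m(5) = 0.
  α_5 = 9: Horner steps 3 → 8 → 1, so m(9) = 1.
  α_6 = 2: Horner steps 3 → 0 → 7, so m(2) = 7.
Codeword c = [8, 0, 4, 0, 1, 7] ∈ F_13^6.


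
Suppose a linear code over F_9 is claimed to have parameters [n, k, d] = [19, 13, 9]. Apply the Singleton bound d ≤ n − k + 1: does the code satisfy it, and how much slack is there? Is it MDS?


Singleton RHS = n − k + 1 = 7, slack = -2, bound violated (no such code; not MDS).

Singleton bound: d ≤ n − k + 1.
Here n = 19, k = 13, so n − k + 1 = 7.
Given d = 9, check d ≤ 7: NO.
Slack = (n − k + 1) − d = -2.
The slack is negative: d = 9 exceeds n − k + 1 = 7 by 2, so the Singleton bound is violated and no linear [19, 13, 9]_9 code can exist. In particular it is not MDS (MDS requires d = n − k + 1 exactly).
Description: the claimed parameters are [19, 13, 9]_9; such a code would be impossible (violates the Singleton bound).


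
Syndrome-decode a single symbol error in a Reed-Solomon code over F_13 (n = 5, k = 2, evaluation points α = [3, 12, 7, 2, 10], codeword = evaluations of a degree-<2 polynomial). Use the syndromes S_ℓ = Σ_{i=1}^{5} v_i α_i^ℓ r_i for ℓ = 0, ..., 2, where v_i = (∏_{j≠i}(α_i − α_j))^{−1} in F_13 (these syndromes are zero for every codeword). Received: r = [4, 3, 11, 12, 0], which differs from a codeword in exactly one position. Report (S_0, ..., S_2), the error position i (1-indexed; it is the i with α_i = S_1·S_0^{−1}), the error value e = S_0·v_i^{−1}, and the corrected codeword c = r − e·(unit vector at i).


S = (2, 11, 2), error at position 2, error magnitude e = 6, c = [4, 10, 11, 12, 0].

Step 1: column multipliers v_i = (∏_{j≠i}(α_i − α_j))^{−1} mod 13.
  i = 1 (α = 3): (3−12)(3−7)(3−2)(3−10) = (−9)·(−4)·1·(−7) = −252 ≡ 8, so v_1 = 8^{−1} = 5 (mod 13).
  i = 2 (α = 12): (12−3)(12−7)(12−2)(12−10) = 9·5·10·2 = 900 ≡ 3, so v_2 = 3^{−1} = 9 (mod 13).
  i = 3 (α = 7): (7−3)(7−12)(7−2)(7−10) = 4·(−5)·5·(−3) = 300 ≡ 1, so v_3 = 1^{−1} = 1 (mod 13).
  i = 4 (α = 2): (2−3)(2−12)(2−7)(2−10) = (−1)·(−10)·(−5)·(−8) = 400 ≡ 10, so v_4 = 10^{−1} = 4 (mod 13).
  i = 5 (α = 10): (10−3)(10−12)(10−7)(10−2) = 7·(−2)·3·8 = −336 ≡ 2, so v_5 = 2^{−1} = 7 (mod 13).
  v = [5, 9, 1, 4, 7].
Step 2: syndromes of r = [4, 3, 11, 12, 0] (all sums mod 13).
  S_0 = Σ v_i r_i = 5·4 + 9·3 + 1·11 + 4·12 + 7·0 = 106 ≡ 2.
  S_1 = Σ v_i α_i r_i = 5·3·4 + 9·12·3 + 1·7·11 + 4·2·12 + 7·10·0 = 557 ≡ 11.
  α_i^2 mod 13 = [9, 1, 10, 4, 9].
  S_2 = Σ v_i α_i^2 r_i = 5·9·4 + 9·1·3 + 1·10·11 + 4·4·12 + 7·9·0 = 509 ≡ 2.
  S = (2, 11, 2) ≠ 0, so r is not a codeword (an error is present).
Step 3: locate the error. For a single error e at position i, S_ℓ = v_i·e·α_i^ℓ, so α_err = S_1/S_0.
  S_0^{−1} = 2^{−1} = 7 (mod 13), so α_err = 11·7 = 77 ≡ 12 = α_2. Error position i = 2.
  Consistency check: S_2/S_1 = 2·6 = 12 ≡ 12 = α_err ✓ (single-error assumption holds).
Step 4: error magnitude e = S_0/v_2 = S_0·∏_{j≠2}(α_2 − α_j) = 2·3 = 6 ≡ 6 (mod 13).
Step 5: correct position 2: c_2 = r_2 − e = 3 − 6 ≡ 10 (mod 13). Hence c = [4, 10, 11, 12, 0].
  Check: interpolating c through the α_i gives m(x) = 2 + 5·x (degree < 2) with m(α_i) = c_i for every i, so c is indeed a codeword.


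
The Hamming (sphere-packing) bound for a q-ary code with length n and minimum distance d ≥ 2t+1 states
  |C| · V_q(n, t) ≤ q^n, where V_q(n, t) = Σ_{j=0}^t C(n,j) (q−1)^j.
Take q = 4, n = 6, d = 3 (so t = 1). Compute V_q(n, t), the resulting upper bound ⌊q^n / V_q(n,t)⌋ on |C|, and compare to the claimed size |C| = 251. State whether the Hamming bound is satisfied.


V_q(n, t) = 19, q^n = 4096, Hamming bound = 215, |C| = 251 > bound (violated).

Step 1: Compute V_q(n, t) = Σ_{j=0}^1 C(n, j) (q−1)^j.
  j = 0: C(6,0)·(3)^0 = 1·1 = 1.
  j = 1: C(6,1)·(3)^1 = 6·3 = 18.
  V_q(n, t) = 1 + 18 = 19.
Step 2: q^n = 4^6 = 4096.
Step 3: Hamming bound ⌊q^n / V_q(n,t)⌋ = ⌊4096/19⌋ = 215.
Step 4: Compare |C| = 251 to 215: violated.
The claimed |C| lies above the Hamming bound, so no 4-ary code of length 6 with d ≥ 3 can have 251 codewords.


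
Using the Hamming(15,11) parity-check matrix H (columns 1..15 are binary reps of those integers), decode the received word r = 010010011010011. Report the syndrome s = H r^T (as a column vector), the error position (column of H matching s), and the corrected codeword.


s = (1, 1, 0, 0)^T, error position = 12, corrected codeword c = 010010011011011

Compute s = H r^T mod 2 one row at a time:
  s_1 = 1 + 1 + 0 + 1 + 0 + 0 + 1 + 1 = 5 ≡ 1 (mod 2).
  s_2 = 0 + 1 + 0 + 0 + 0 + 0 + 1 + 1 = 3 ≡ 1 (mod 2).
  s_3 = 1 + 0 + 0 + 0 + 0 + 1 + 1 + 1 = 4 ≡ 0 (mod 2).
  s_4 = 0 + 0 + 1 + 0 + 1 + 1 + 0 + 1 = 4 ≡ 0 (mod 2).
s = (1, 1, 0, 0)^T — this equals column 12 of H (binary 1100), so error is at position 12.
Correct: flip bit 12 of r = 010010011010011 to get c = 010010011011011.


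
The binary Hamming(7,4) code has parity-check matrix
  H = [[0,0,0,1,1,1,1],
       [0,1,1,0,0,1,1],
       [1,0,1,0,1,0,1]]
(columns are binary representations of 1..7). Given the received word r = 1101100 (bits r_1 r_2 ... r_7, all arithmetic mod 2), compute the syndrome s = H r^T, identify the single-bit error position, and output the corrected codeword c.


s = (0, 1, 0)^T, error position = 2, corrected codeword c = 1001100

Compute s = H r^T mod 2 one row at a time:
  s_1 = 1 + 1 + 0 + 0 = 2 ≡ 0 (mod 2).
  s_2 = 1 + 0 + 0 + 0 = 1 ≡ 1 (mod 2).
  s_3 = 1 + 0 + 1 + 0 = 2 ≡ 0 (mod 2).
s = (0, 1, 0)^T — this equals column 2 of H (binary 010), so error is at position 2.
Correct: flip bit 2 of r = 1101100 to get c = 1001100.


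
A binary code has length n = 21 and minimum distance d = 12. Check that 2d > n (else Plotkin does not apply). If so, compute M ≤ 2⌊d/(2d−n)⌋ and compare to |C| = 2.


Plotkin bound M ≤ 8; given |C| = 2 ≤ bound (satisfied).

Check applicability: 2d = 24, n = 21.
2d − n = 3 > 0, so Plotkin applies.
Compute d/(2d−n) = 12/3 ≈ 4.0000.
⌊d/(2d−n)⌋ = 4.
Plotkin bound: M ≤ 2·4 = 8.
Given |C| = 2, check: satisfied.
This |C| is below the Plotkin bound.


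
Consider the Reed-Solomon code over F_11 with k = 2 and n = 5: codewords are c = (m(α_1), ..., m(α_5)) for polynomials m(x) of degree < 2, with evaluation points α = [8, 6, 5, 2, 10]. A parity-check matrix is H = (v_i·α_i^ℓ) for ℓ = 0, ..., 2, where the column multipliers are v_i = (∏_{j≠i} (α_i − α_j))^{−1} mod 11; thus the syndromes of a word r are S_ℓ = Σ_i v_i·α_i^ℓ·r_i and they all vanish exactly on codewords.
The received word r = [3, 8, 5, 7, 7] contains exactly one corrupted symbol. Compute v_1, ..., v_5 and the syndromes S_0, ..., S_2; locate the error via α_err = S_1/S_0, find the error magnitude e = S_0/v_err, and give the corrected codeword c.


S = (9, 2, 9), error at position 5, error magnitude e = 9, c = [3, 8, 5, 7, 9].

Step 1: column multipliers v_i = (∏_{j≠i}(α_i − α_j))^{−1} mod 11.
  i = 1 (α = 8): (8−6)(8−5)(8−2)(8−10) = 2·3·6·(−2) = −72 ≡ 5, so v_1 = 5^{−1} = 9 (mod 11).
  i = 2 (α = 6): (6−8)(6−5)(6−2)(6−10) = (−2)·1·4·(−4) = 32 ≡ 10, so v_2 = 10^{−1} = 10 (mod 11).
  i = 3 (α = 5): (5−8)(5−6)(5−2)(5−10) = (−3)·(−1)·3·(−5) = −45 ≡ 10, so v_3 = 10^{−1} = 10 (mod 11).
  i = 4 (α = 2): (2−8)(2−6)(2−5)(2−10) = (−6)·(−4)·(−3)·(−8) = 576 ≡ 4, so v_4 = 4^{−1} = 3 (mod 11).
  i = 5 (α = 10): (10−8)(10−6)(10−5)(10−2) = 2·4·5·8 = 320 ≡ 1, so v_5 = 1^{−1} = 1 (mod 11).
  v = [9, 10, 10, 3, 1].
Step 2: syndromes of r = [3, 8, 5, 7, 7] (all sums mod 11).
  S_0 = Σ v_i r_i = 9·3 + 10·8 + 10·5 + 3·7 + 1·7 = 185 ≡ 9.
  S_1 = Σ v_i α_i r_i = 9·8·3 + 10·6·8 + 10·5·5 + 3·2·7 + 1·10·7 = 1058 ≡ 2.
  α_i^2 mod 11 = [9, 3, 3, 4, 1].
  S_2 = Σ v_i α_i^2 r_i = 9·9·3 + 10·3·8 + 10·3·5 + 3·4·7 + 1·1·7 = 724 ≡ 9.
  S = (9, 2, 9) ≠ 0, so r is not a codeword (an error is present).
Step 3: locate the error. For a single error e at position i, S_ℓ = v_i·e·α_i^ℓ, so α_err = S_1/S_0.
  S_0^{−1} = 9^{−1} = 5 (mod 11), so α_err = 2·5 = 10 ≡ 10 = α_5. Error position i = 5.
  Consistency check: S_2/S_1 = 9·6 = 54 ≡ 10 = α_err ✓ (single-error assumption holds).
Step 4: error magnitude e = S_0/v_5 = S_0·∏_{j≠5}(α_5 − α_j) = 9·1 = 9 ≡ 9 (mod 11).
Step 5: correct position 5: c_5 = r_5 − e = 7 − 9 ≡ 9 (mod 11). Hence c = [3, 8, 5, 7, 9].
  Check: interpolating c through the α_i gives m(x) = 1 + 3·x (degree < 2) with m(α_i) = c_i for every i, so c is indeed a codeword.


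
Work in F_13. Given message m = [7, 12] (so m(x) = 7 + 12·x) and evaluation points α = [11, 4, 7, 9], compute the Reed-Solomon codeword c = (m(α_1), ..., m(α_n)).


c = [9, 3, 0, 11]

Message polynomial: m(x) = 7 + 12·x (mod 13).
For each evaluation point α_i, compute m(α_i) mod 13:
  α_1 = 11: Horner steps 12 → 9, so m(11) = 9.
  α_2 = 4: Horner steps 12 → 3, so m(4) = 3.
  α_3 = 7: Horner steps 12 → 0, so m(7) = 0.
  α_4 = 9: Horner steps 12 → 11, so m(9) = 11.
Codeword c = [9, 3, 0, 11] ∈ F_13^4.


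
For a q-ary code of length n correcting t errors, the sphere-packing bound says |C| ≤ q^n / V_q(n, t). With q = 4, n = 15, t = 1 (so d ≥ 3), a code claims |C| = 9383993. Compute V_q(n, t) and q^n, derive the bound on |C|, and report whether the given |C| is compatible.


V_q(n, t) = 46, q^n = 1073741824, Hamming bound = 23342213, |C| = 9383993 ≤ bound (satisfied).

Step 1: Compute V_q(n, t) = Σ_{j=0}^1 C(n, j) (q−1)^j.
  j = 0: C(15,0)·(3)^0 = 1·1 = 1.
  j = 1: C(15,1)·(3)^1 = 15·3 = 45.
  V_q(n, t) = 1 + 45 = 46.
Step 2: q^n = 4^15 = 1073741824.
Step 3: Hamming bound ⌊q^n / V_q(n,t)⌋ = ⌊1073741824/46⌋ = 23342213.
Step 4: Compare |C| = 9383993 to 23342213: satisfied.
The claimed |C| lies below the Hamming bound.


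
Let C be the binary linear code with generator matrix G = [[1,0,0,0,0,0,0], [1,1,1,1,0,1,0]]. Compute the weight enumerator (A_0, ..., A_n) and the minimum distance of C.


Weight distribution: A_0 = 1, A_1 = 1, A_4 = 1, A_5 = 1. Minimum distance d = 1.

Enumerate all 2^2 = 4 messages m ∈ F_2^2.
For each, compute codeword c = mG in F_2^7, then tally its weight.
  m = 00 → c = 0000000, weight = 0.
  m = 10 → c = 1000000, weight = 1.
  m = 01 → c = 1111010, weight = 5.
  m = 11 → c = 0111010, weight = 4.
Tally weights:
  weight 0: 1 codewords.
  weight 1: 1 codewords.
  weight 4: 1 codewords.
  weight 5: 1 codewords.
Minimum distance d = smallest w > 0 with A_w > 0 = 1.
Sanity: Σ A_w = 4 = 2^2 = 4 ✓.


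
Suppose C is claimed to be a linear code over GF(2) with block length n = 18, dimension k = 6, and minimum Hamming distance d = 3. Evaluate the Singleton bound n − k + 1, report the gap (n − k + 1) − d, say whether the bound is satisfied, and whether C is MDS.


Singleton RHS = n − k + 1 = 13, slack = 10, bound satisfied, not MDS.

Singleton bound: d ≤ n − k + 1.
Here n = 18, k = 6, so n − k + 1 = 13.
Given d = 3, check d ≤ 13: YES.
Slack = (n − k + 1) − d = 10.
The code is NOT MDS (slack = 10 > 0).
Description: the claimed parameters are [18, 6, 3]_2; such a code would be non-MDS.


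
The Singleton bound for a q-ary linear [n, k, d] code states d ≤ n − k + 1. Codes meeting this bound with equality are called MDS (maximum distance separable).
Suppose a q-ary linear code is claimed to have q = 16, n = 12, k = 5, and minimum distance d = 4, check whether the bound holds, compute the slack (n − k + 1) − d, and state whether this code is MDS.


Singleton RHS = n − k + 1 = 8, slack = 4, bound satisfied, not MDS.

Singleton bound: d ≤ n − k + 1.
Here n = 12, k = 5, so n − k + 1 = 8.
Given d = 4, check d ≤ 8: YES.
Slack = (n − k + 1) − d = 4.
The code is NOT MDS (slack = 4 > 0).
Description: the claimed parameters are [12, 5, 4]_16; such a code would be non-MDS.


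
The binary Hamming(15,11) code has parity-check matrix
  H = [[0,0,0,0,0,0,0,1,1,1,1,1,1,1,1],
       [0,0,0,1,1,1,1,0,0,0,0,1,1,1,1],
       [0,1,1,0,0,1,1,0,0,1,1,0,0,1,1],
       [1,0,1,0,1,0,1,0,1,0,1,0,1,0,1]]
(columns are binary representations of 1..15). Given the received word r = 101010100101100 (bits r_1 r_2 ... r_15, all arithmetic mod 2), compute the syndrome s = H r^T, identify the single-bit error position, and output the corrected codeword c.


s = (1, 0, 1, 1)^T, error position = 11, corrected codeword c = 101010100111100

Compute s = H r^T mod 2 one row at a time:
  s_1 = 0 + 0 + 1 + 0 + 1 + 1 + 0 + 0 = 3 ≡ 1 (mod 2).
  s_2 = 0 + 1 + 0 + 1 + 1 + 1 + 0 + 0 = 4 ≡ 0 (mod 2).
  s_3 = 0 + 1 + 0 + 1 + 1 + 0 + 0 + 0 = 3 ≡ 1 (mod 2).
  s_4 = 1 + 1 + 1 + 1 + 0 + 0 + 1 + 0 = 5 ≡ 1 (mod 2).
s = (1, 0, 1, 1)^T — this equals column 11 of H (binary 1011), so error is at position 11.
Correct: flip bit 11 of r = 101010100101100 to get c = 101010100111100.


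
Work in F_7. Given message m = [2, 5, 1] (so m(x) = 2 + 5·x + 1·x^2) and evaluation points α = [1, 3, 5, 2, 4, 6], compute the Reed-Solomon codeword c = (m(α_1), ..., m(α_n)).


c = [1, 5, 3, 2, 3, 5]

Message polynomial: m(x) = 2 + 5·x + 1·x^2 (mod 7).
For each evaluation point α_i, compute m(α_i) mod 7:
  α_1 = 1: Horner steps 1 → 6 → 1, so m(1) = 1.
  α_2 = 3: Horner steps 1 → 1 → 5, so m(3) = 5.
  α_3 = 5: Horner steps 1 → 3 → 3, so m(5) = 3.
  α_4 = 2: Horner steps 1 → 0 → 2, so m(2) = 2.
  α_5 = 4: Horner steps 1 → 2 → 3, so m(4) = 3.
  α_6 = 6: Horner steps 1 → 4 → 5, so m(6) = 5.
Codeword c = [1, 5, 3, 2, 3, 5] ∈ F_7^6.


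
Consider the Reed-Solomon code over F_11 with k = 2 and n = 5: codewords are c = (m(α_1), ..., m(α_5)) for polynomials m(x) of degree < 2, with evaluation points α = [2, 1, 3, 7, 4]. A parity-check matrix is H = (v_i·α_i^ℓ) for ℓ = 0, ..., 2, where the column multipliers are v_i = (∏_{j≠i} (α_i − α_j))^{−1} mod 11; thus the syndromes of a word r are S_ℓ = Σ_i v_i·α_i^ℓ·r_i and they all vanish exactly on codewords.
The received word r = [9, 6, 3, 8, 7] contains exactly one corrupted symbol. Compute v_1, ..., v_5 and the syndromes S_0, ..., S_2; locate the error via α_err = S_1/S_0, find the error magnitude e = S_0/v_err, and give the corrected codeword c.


S = (10, 9, 7), error at position 1, error magnitude e = 10, c = [10, 6, 3, 8, 7].

Step 1: column multipliers v_i = (∏_{j≠i}(α_i − α_j))^{−1} mod 11.
  i = 1 (α = 2): (2−1)(2−3)(2−7)(2−4) = 1·(−1)·(−5)·(−2) = −10 ≡ 1, so v_1 = 1^{−1} = 1 (mod 11).
  i = 2 (α = 1): (1−2)(1−3)(1−7)(1−4) = (−1)·(−2)·(−6)·(−3) = 36 ≡ 3, so v_2 = 3^{−1} = 4 (mod 11).
  i = 3 (α = 3): (3−2)(3−1)(3−7)(3−4) = 1·2·(−4)·(−1) = 8 ≡ 8, so v_3 = 8^{−1} = 7 (mod 11).
  i = 4 (α = 7): (7−2)(7−1)(7−3)(7−4) = 5·6·4·3 = 360 ≡ 8, so v_4 = 8^{−1} = 7 (mod 11).
  i = 5 (α = 4): (4−2)(4−1)(4−3)(4−7) = 2·3·1·(−3) = −18 ≡ 4, so v_5 = 4^{−1} = 3 (mod 11).
  v = [1, 4, 7, 7, 3].
Step 2: syndromes of r = [9, 6, 3, 8, 7] (all sums mod 11).
  S_0 = Σ v_i r_i = 1·9 + 4·6 + 7·3 + 7·8 + 3·7 = 131 ≡ 10.
  S_1 = Σ v_i α_i r_i = 1·2·9 + 4·1·6 + 7·3·3 + 7·7·8 + 3·4·7 = 581 ≡ 9.
  α_i^2 mod 11 = [4, 1, 9, 5, 5].
  S_2 = Σ v_i α_i^2 r_i = 1·4·9 + 4·1·6 + 7·9·3 + 7·5·8 + 3·5·7 = 634 ≡ 7.
  S = (10, 9, 7) ≠ 0, so r is not a codeword (an error is present).
Step 3: locate the error. For a single error e at position i, S_ℓ = v_i·e·α_i^ℓ, so α_err = S_1/S_0.
  S_0^{−1} = 10^{−1} = 10 (mod 11), so α_err = 9·10 = 90 ≡ 2 = α_1. Error position i = 1.
  Consistency check: S_2/S_1 = 7·5 = 35 ≡ 2 = α_err ✓ (single-error assumption holds).
Step 4: error magnitude e = S_0/v_1 = S_0·∏_{j≠1}(α_1 − α_j) = 10·1 = 10 ≡ 10 (mod 11).
Step 5: correct position 1: c_1 = r_1 − e = 9 − 10 ≡ 10 (mod 11). Hence c = [10, 6, 3, 8, 7].
  Check: interpolating c through the α_i gives m(x) = 2 + 4·x (degree < 2) with m(α_i) = c_i for every i, so c is indeed a codeword.


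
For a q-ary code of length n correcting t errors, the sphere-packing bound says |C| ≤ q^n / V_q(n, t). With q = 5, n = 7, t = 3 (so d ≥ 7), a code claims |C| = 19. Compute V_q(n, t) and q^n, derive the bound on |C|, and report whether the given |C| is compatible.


V_q(n, t) = 2605, q^n = 78125, Hamming bound = 29, |C| = 19 ≤ bound (satisfied).

Step 1: Compute V_q(n, t) = Σ_{j=0}^3 C(n, j) (q−1)^j.
  j = 0: C(7,0)·(4)^0 = 1·1 = 1.
  j = 1: C(7,1)·(4)^1 = 7·4 = 28.
  j = 2: C(7,2)·(4)^2 = 21·16 = 336.
  j = 3: C(7,3)·(4)^3 = 35·64 = 2240.
  V_q(n, t) = 1 + 28 + 336 + 2240 = 2605.
Step 2: q^n = 5^7 = 78125.
Step 3: Hamming bound ⌊q^n / V_q(n,t)⌋ = ⌊78125/2605⌋ = 29.
Step 4: Compare |C| = 19 to 29: satisfied.
The claimed |C| lies below the Hamming bound.


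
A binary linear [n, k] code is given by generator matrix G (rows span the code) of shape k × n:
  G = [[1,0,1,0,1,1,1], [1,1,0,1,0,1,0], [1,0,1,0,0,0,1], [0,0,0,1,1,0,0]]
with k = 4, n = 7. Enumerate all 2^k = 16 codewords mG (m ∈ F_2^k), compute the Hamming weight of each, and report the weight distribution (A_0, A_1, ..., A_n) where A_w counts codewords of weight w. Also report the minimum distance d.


Weight distribution: A_0 = 1, A_2 = 4, A_3 = 2, A_4 = 3, A_5 = 6. Minimum distance d = 2.

Enumerate all 2^4 = 16 messages m ∈ F_2^4.
For each, compute codeword c = mG in F_2^7, then tally its weight.
  m = 0000 → c = 0000000, weight = 0.
  m = 1000 → c = 1010111, weight = 5.
  m = 0100 → c = 1101010, weight = 4.
  m = 1100 → c = 0111101, weight = 5.
  m = 0010 → c = 1010001, weight = 3.
  m = 1010 → c = 0000110, weight = 2.
  m = 0110 → c = 0111011, weight = 5.
  m = 1110 → c = 1101100, weight = 4.
  m = 0001 → c = 0001100, weight = 2.
  m = 1001 → c = 1011011, weight = 5.
  m = 0101 → c = 1100110, weight = 4.
  m = 1101 → c = 0110001, weight = 3.
  m = 0011 → c = 1011101, weight = 5.
  m = 1011 → c = 0001010, weight = 2.
  m = 0111 → c = 0110111, weight = 5.
  m = 1111 → c = 1100000, weight = 2.
Tally weights:
  weight 0: 1 codewords.
  weight 2: 4 codewords.
  weight 3: 2 codewords.
  weight 4: 3 codewords.
  weight 5: 6 codewords.
Minimum distance d = smallest w > 0 with A_w > 0 = 2.
Sanity: Σ A_w = 16 = 2^4 = 16 ✓.


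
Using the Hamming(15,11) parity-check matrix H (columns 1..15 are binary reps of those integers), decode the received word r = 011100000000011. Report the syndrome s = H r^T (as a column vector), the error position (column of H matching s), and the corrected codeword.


s = (0, 1, 0, 0)^T, error position = 4, corrected codeword c = 011000000000011

Compute s = H r^T mod 2 one row at a time:
  s_1 = 0 + 0 + 0 + 0 + 0 + 0 + 1 + 1 = 2 ≡ 0 (mod 2).
  s_2 = 1 + 0 + 0 + 0 + 0 + 0 + 1 + 1 = 3 ≡ 1 (mod 2).
  s_3 = 1 + 1 + 0 + 0 + 0 + 0 + 1 + 1 = 4 ≡ 0 (mod 2).
  s_4 = 0 + 1 + 0 + 0 + 0 + 0 + 0 + 1 = 2 ≡ 0 (mod 2).
s = (0, 1, 0, 0)^T — this equals column 4 of H (binary 0100), so error is at position 4.
Correct: flip bit 4 of r = 011100000000011 to get c = 011000000000011.


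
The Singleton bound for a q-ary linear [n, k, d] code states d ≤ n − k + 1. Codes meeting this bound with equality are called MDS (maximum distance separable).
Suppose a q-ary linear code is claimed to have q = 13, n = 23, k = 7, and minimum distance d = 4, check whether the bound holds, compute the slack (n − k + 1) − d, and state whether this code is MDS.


Singleton RHS = n − k + 1 = 17, slack = 13, bound satisfied, not MDS.

Singleton bound: d ≤ n − k + 1.
Here n = 23, k = 7, so n − k + 1 = 17.
Given d = 4, check d ≤ 17: YES.
Slack = (n − k + 1) − d = 13.
The code is NOT MDS (slack = 13 > 0).
Description: the claimed parameters are [23, 7, 4]_13; such a code would be non-MDS.


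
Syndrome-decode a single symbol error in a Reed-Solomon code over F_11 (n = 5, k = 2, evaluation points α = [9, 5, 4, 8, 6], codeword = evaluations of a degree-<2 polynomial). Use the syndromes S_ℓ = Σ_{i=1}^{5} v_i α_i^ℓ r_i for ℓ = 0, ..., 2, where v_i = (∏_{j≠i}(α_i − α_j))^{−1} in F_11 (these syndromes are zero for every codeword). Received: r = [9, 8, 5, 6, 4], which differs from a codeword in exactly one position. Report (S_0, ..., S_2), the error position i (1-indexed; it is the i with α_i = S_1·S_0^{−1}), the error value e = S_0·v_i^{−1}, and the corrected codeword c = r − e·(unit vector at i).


S = (4, 2, 1), error at position 5, error magnitude e = 4, c = [9, 8, 5, 6, 0].

Step 1: column multipliers v_i = (∏_{j≠i}(α_i − α_j))^{−1} mod 11.
  i = 1 (α = 9): (9−5)(9−4)(9−8)(9−6) = 4·5·1·3 = 60 ≡ 5, so v_1 = 5^{−1} = 9 (mod 11).
  i = 2 (α = 5): (5−9)(5−4)(5−8)(5−6) = (−4)·1·(−3)·(−1) = −12 ≡ 10, so v_2 = 10^{−1} = 10 (mod 11).
  i = 3 (α = 4): (4−9)(4−5)(4−8)(4−6) = (−5)·(−1)·(−4)·(−2) = 40 ≡ 7, so v_3 = 7^{−1} = 8 (mod 11).
  i = 4 (α = 8): (8−9)(8−5)(8−4)(8−6) = (−1)·3·4·2 = −24 ≡ 9, so v_4 = 9^{−1} = 5 (mod 11).
  i = 5 (α = 6): (6−9)(6−5)(6−4)(6−8) = (−3)·1·2·(−2) = 12 ≡ 1, so v_5 = 1^{−1} = 1 (mod 11).
  v = [9, 10, 8, 5, 1].
Step 2: syndromes of r = [9, 8, 5, 6, 4] (all sums mod 11).
  S_0 = Σ v_i r_i = 9·9 + 10·8 + 8·5 + 5·6 + 1·4 = 235 ≡ 4.
  S_1 = Σ v_i α_i r_i = 9·9·9 + 10·5·8 + 8·4·5 + 5·8·6 + 1·6·4 = 1553 ≡ 2.
  α_i^2 mod 11 = [4, 3, 5, 9, 3].
  S_2 = Σ v_i α_i^2 r_i = 9·4·9 + 10·3·8 + 8·5·5 + 5·9·6 + 1·3·4 = 1046 ≡ 1.
  S = (4, 2, 1) ≠ 0, so r is not a codeword (an error is present).
Step 3: locate the error. For a single error e at position i, S_ℓ = v_i·e·α_i^ℓ, so α_err = S_1/S_0.
  S_0^{−1} = 4^{−1} = 3 (mod 11), so α_err = 2·3 = 6 ≡ 6 = α_5. Error position i = 5.
  Consistency check: S_2/S_1 = 1·6 = 6 ≡ 6 = α_err ✓ (single-error assumption holds).
Step 4: error magnitude e = S_0/v_5 = S_0·∏_{j≠5}(α_5 − α_j) = 4·1 = 4 ≡ 4 (mod 11).
Step 5: correct position 5: c_5 = r_5 − e = 4 − 4 ≡ 0 (mod 11). Hence c = [9, 8, 5, 6, 0].
  Check: interpolating c through the α_i gives m(x) = 4 + 3·x (degree < 2) with m(α_i) = c_i for every i, so c is indeed a codeword.
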